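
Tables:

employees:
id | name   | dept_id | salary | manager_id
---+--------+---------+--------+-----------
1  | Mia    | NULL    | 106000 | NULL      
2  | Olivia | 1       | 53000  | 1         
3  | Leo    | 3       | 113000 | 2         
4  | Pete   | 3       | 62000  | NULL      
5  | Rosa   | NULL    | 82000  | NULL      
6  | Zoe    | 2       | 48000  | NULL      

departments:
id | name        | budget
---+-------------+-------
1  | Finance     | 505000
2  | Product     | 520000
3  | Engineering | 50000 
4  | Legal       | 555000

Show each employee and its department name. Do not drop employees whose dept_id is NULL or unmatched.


LEFT JOIN keeps every row from employees (the left table); where dept_id has no match in departments, the department columns become NULL. Walk through each employee:
  - employee 1 (Mia): dept_id=NULL, no match -> kept with NULL
  - employee 2 (Olivia): dept_id=1 -> matches Finance
  - employee 3 (Leo): dept_id=3 -> matches Engineering
  - employee 4 (Pete): dept_id=3 -> matches Engineering
  - employee 5 (Rosa): dept_id=NULL, no match -> kept with NULL
  - employee 6 (Zoe): dept_id=2 -> matches Product
All 6 rows appear; 2 have NULL department.

SQL:
SELECT a.name, b.name AS department
FROM employees a
LEFT JOIN departments b ON a.dept_id = b.id

Result:
name   | department 
-------+------------
Mia    | NULL       
Olivia | Finance    
Leo    | Engineering
Pete   | Engineering
Rosa   | NULL       
Zoe    | Product    


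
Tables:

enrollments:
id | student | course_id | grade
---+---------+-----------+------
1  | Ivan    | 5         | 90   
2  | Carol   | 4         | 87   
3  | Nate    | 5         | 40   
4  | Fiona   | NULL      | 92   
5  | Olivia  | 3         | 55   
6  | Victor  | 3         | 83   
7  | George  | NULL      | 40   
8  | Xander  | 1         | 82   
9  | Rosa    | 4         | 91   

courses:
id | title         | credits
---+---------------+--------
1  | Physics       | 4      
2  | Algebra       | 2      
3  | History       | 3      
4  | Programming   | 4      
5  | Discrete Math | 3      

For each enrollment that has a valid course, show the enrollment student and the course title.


INNER JOIN keeps only enrollments rows whose course_id matches an id in courses. Walk through each enrollment:
  - enrollment 1 (Ivan): course_id=5 -> matches Discrete Math
  - enrollment 2 (Carol): course_id=4 -> matches Programming
  - enrollment 3 (Nate): course_id=5 -> matches Discrete Math
  - enrollment 4 (Fiona): course_id=NULL, no match -> dropped
  - enrollment 5 (Olivia): course_id=3 -> matches History
  - enrollment 6 (Victor): course_id=3 -> matches History
  - enrollment 7 (George): course_id=NULL, no match -> dropped
  - enrollment 8 (Xander): course_id=1 -> matches Physics
  - enrollment 9 (Rosa): course_id=4 -> matches Programming
So 2 of 9 rows are dropped.

SQL:
SELECT a.student, b.title AS course
FROM enrollments a
INNER JOIN courses b ON a.course_id = b.id

Result:
student | course       
--------+--------------
Ivan    | Discrete Math
Carol   | Programming  
Nate    | Discrete Math
Olivia  | History      
Victor  | History      
Xander  | Physics      
Rosa    | Programming  


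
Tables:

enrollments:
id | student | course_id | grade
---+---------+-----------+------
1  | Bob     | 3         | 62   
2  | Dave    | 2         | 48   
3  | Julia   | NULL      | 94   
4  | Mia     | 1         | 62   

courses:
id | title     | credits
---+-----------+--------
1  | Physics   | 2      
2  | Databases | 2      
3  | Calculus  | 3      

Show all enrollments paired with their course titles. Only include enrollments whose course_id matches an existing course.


INNER JOIN keeps only enrollments rows whose course_id matches an id in courses. Walk through each enrollment:
  - enrollment 1 (Bob): course_id=3 -> matches Calculus
  - enrollment 2 (Dave): course_id=2 -> matches Databases
  - enrollment 3 (Julia): course_id=NULL, no match -> dropped
  - enrollment 4 (Mia): course_id=1 -> matches Physics
So 1 of 4 rows is dropped.

SQL:
SELECT a.student, b.title AS course
FROM enrollments a
INNER JOIN courses b ON a.course_id = b.id

Result:
student | course   
--------+----------
Bob     | Calculus 
Dave    | Databases
Mia     | Physics  


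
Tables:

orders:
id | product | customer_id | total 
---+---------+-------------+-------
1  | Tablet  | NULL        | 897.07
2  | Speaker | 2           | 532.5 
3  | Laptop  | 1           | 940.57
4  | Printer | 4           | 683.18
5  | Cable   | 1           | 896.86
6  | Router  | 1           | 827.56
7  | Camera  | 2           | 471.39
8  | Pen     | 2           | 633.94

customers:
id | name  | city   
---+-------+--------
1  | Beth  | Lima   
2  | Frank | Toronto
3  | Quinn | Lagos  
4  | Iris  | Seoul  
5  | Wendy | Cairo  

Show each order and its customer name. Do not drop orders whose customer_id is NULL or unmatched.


LEFT JOIN keeps every row from orders (the left table); where customer_id has no match in customers, the customer columns become NULL. Walk through each order:
  - order 1 (Tablet): customer_id=NULL, no match -> kept with NULL
  - order 2 (Speaker): customer_id=2 -> matches Frank
  - order 3 (Laptop): customer_id=1 -> matches Beth
  - order 4 (Printer): customer_id=4 -> matches Iris
  - order 5 (Cable): customer_id=1 -> matches Beth
  - order 6 (Router): customer_id=1 -> matches Beth
  - order 7 (Camera): customer_id=2 -> matches Frank
  - order 8 (Pen): customer_id=2 -> matches Frank
All 8 rows appear; 1 has NULL customer.

SQL:
SELECT a.product, b.name AS customer
FROM orders a
LEFT JOIN customers b ON a.customer_id = b.id

Result:
product | customer
--------+---------
Tablet  | NULL    
Speaker | Frank   
Laptop  | Beth    
Printer | Iris    
Cable   | Beth    
Router  | Beth    
Camera  | Frank   
Pen     | Frank   


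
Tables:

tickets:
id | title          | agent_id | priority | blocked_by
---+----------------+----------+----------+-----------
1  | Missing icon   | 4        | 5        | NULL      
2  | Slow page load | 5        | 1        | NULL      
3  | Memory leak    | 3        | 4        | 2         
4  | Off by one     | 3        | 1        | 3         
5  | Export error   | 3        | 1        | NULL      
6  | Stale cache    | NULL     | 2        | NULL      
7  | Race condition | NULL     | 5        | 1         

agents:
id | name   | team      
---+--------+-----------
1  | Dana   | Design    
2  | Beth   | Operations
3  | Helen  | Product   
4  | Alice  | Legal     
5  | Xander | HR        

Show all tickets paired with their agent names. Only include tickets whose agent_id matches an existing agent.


INNER JOIN keeps only tickets rows whose agent_id matches an id in agents. Walk through each ticket:
  - ticket 1 (Missing icon): agent_id=4 -> matches Alice
  - ticket 2 (Slow page load): agent_id=5 -> matches Xander
  - ticket 3 (Memory leak): agent_id=3 -> matches Helen
  - ticket 4 (Off by one): agent_id=3 -> matches Helen
  - ticket 5 (Export error): agent_id=3 -> matches Helen
  - ticket 6 (Stale cache): agent_id=NULL, no match -> dropped
  - ticket 7 (Race condition): agent_id=NULL, no match -> dropped
So 2 of 7 rows are dropped.

SQL:
SELECT a.title, b.name AS agent
FROM tickets a
INNER JOIN agents b ON a.agent_id = b.id

Result:
title          | agent 
---------------+-------
Missing icon   | Alice 
Slow page load | Xander
Memory leak    | Helen 
Off by one     | Helen 
Export error   | Helen 


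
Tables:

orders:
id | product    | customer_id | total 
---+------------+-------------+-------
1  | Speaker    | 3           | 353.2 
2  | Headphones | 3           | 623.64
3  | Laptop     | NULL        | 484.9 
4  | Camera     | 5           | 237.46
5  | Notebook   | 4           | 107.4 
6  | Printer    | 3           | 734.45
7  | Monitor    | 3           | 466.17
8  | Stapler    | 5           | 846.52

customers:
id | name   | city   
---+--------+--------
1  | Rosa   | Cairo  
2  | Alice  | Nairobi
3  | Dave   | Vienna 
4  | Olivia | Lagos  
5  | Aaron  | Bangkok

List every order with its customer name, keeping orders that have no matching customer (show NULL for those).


LEFT JOIN keeps every row from orders (the left table); where customer_id has no match in customers, the customer columns become NULL. Walk through each order:
  - order 1 (Speaker): customer_id=3 -> matches Dave
  - order 2 (Headphones): customer_id=3 -> matches Dave
  - order 3 (Laptop): customer_id=NULL, no match -> kept with NULL
  - order 4 (Camera): customer_id=5 -> matches Aaron
  - order 5 (Notebook): customer_id=4 -> matches Olivia
  - order 6 (Printer): customer_id=3 -> matches Dave
  - order 7 (Monitor): customer_id=3 -> matches Dave
  - order 8 (Stapler): customer_id=5 -> matches Aaron
All 8 rows appear; 1 has NULL customer.

SQL:
SELECT a.product, b.name AS customer
FROM orders a
LEFT JOIN customers b ON a.customer_id = b.id

Result:
product    | customer
-----------+---------
Speaker    | Dave    
Headphones | Dave    
Laptop     | NULL    
Camera     | Aaron   
Notebook   | Olivia  
Printer    | Dave    
Monitor    | Dave    
Stapler    | Aaron   


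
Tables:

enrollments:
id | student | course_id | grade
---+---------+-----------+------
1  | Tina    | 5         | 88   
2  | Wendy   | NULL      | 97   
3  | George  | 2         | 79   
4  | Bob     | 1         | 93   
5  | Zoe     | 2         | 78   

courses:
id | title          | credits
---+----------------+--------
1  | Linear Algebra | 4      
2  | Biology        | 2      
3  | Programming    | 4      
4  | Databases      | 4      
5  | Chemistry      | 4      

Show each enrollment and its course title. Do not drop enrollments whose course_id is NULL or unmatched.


LEFT JOIN keeps every row from enrollments (the left table); where course_id has no match in courses, the course columns become NULL. Walk through each enrollment:
  - enrollment 1 (Tina): course_id=5 -> matches Chemistry
  - enrollment 2 (Wendy): course_id=NULL, no match -> kept with NULL
  - enrollment 3 (George): course_id=2 -> matches Biology
  - enrollment 4 (Bob): course_id=1 -> matches Linear Algebra
  - enrollment 5 (Zoe): course_id=2 -> matches Biology
All 5 rows appear; 1 has NULL course.

SQL:
SELECT a.student, b.title AS course
FROM enrollments a
LEFT JOIN courses b ON a.course_id = b.id

Result:
student | course        
--------+---------------
Tina    | Chemistry     
Wendy   | NULL          
George  | Biology       
Bob     | Linear Algebra
Zoe     | Biology       


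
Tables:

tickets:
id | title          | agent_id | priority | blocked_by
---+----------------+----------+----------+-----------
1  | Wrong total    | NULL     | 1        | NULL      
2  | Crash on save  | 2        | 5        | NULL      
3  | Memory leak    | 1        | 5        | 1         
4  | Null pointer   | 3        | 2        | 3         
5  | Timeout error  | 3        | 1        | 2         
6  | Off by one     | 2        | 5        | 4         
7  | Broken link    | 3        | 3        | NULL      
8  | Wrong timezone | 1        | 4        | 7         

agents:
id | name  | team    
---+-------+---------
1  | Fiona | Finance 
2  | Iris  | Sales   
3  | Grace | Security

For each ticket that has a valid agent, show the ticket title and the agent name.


INNER JOIN keeps only tickets rows whose agent_id matches an id in agents. Walk through each ticket:
  - ticket 1 (Wrong total): agent_id=NULL, no match -> dropped
  - ticket 2 (Crash on save): agent_id=2 -> matches Iris
  - ticket 3 (Memory leak): agent_id=1 -> matches Fiona
  - ticket 4 (Null pointer): agent_id=3 -> matches Grace
  - ticket 5 (Timeout error): agent_id=3 -> matches Grace
  - ticket 6 (Off by one): agent_id=2 -> matches Iris
  - ticket 7 (Broken link): agent_id=3 -> matches Grace
  - ticket 8 (Wrong timezone): agent_id=1 -> matches Fiona
So 1 of 8 rows is dropped.

SQL:
SELECT a.title, b.name AS agent
FROM tickets a
INNER JOIN agents b ON a.agent_id = b.id

Result:
title          | agent
---------------+------
Crash on save  | Iris 
Memory leak    | Fiona
Null pointer   | Grace
Timeout error  | Grace
Off by one     | Iris 
Broken link    | Grace
Wrong timezone | Fiona


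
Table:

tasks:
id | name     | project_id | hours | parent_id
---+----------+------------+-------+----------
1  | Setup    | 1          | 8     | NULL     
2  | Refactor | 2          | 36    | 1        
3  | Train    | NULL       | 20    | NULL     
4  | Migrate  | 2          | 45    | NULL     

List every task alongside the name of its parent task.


This is a self-join: tasks is joined to a second copy of itself, matching each row's parent_id to another row's id. Use LEFT JOIN so rows with parent_id=NULL are kept.
  - task 1 (Setup): parent_id=NULL -> NULL
  - task 2 (Refactor): parent_id=1 -> Setup
  - task 3 (Train): parent_id=NULL -> NULL
  - task 4 (Migrate): parent_id=NULL -> NULL

SQL:
SELECT a.name AS item, b.name AS parent
FROM tasks a
LEFT JOIN tasks b ON a.parent_id = b.id

Result:
item     | parent
---------+-------
Setup    | NULL  
Refactor | Setup 
Train    | NULL  
Migrate  | NULL  


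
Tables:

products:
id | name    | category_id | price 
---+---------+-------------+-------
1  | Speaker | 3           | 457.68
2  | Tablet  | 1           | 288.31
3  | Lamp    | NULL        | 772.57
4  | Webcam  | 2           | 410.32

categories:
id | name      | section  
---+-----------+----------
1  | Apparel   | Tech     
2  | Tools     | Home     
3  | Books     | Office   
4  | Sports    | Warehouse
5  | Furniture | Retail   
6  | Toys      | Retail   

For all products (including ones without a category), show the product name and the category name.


LEFT JOIN keeps every row from products (the left table); where category_id has no match in categories, the category columns become NULL. Walk through each product:
  - product 1 (Speaker): category_id=3 -> matches Books
  - product 2 (Tablet): category_id=1 -> matches Apparel
  - product 3 (Lamp): category_id=NULL, no match -> kept with NULL
  - product 4 (Webcam): category_id=2 -> matches Tools
All 4 rows appear; 1 has NULL category.

SQL:
SELECT a.name, b.name AS category
FROM products a
LEFT JOIN categories b ON a.category_id = b.id

Result:
name    | category
--------+---------
Speaker | Books   
Tablet  | Apparel 
Lamp    | NULL    
Webcam  | Tools   


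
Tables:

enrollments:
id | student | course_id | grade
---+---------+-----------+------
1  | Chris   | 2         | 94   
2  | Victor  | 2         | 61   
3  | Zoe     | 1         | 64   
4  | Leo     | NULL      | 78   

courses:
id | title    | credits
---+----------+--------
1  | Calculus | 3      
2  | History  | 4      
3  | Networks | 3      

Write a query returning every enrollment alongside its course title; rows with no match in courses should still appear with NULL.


LEFT JOIN keeps every row from enrollments (the left table); where course_id has no match in courses, the course columns become NULL. Walk through each enrollment:
  - enrollment 1 (Chris): course_id=2 -> matches History
  - enrollment 2 (Victor): course_id=2 -> matches History
  - enrollment 3 (Zoe): course_id=1 -> matches Calculus
  - enrollment 4 (Leo): course_id=NULL, no match -> kept with NULL
All 4 rows appear; 1 has NULL course.

SQL:
SELECT a.student, b.title AS course
FROM enrollments a
LEFT JOIN courses b ON a.course_id = b.id

Result:
student | course  
--------+---------
Chris   | History 
Victor  | History 
Zoe     | Calculus
Leo     | NULL    


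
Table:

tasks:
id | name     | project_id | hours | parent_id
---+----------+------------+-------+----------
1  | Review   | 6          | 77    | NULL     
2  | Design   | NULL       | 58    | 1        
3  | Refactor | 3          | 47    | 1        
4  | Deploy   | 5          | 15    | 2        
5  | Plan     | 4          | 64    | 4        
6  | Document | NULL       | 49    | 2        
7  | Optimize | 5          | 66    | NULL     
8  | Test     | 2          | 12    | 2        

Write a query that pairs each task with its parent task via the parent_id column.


This is a self-join: tasks is joined to a second copy of itself, matching each row's parent_id to another row's id. Use LEFT JOIN so rows with parent_id=NULL are kept.
  - task 1 (Review): parent_id=NULL -> NULL
  - task 2 (Design): parent_id=1 -> Review
  - task 3 (Refactor): parent_id=1 -> Review
  - task 4 (Deploy): parent_id=2 -> Design
  - task 5 (Plan): parent_id=4 -> Deploy
  - task 6 (Document): parent_id=2 -> Design
  - task 7 (Optimize): parent_id=NULL -> NULL
  - task 8 (Test): parent_id=2 -> Design

SQL:
SELECT a.name AS item, b.name AS parent
FROM tasks a
LEFT JOIN tasks b ON a.parent_id = b.id

Result:
item     | parent
---------+-------
Review   | NULL  
Design   | Review
Refactor | Review
Deploy   | Design
Plan     | Deploy
Document | Design
Optimize | NULL  
Test     | Design


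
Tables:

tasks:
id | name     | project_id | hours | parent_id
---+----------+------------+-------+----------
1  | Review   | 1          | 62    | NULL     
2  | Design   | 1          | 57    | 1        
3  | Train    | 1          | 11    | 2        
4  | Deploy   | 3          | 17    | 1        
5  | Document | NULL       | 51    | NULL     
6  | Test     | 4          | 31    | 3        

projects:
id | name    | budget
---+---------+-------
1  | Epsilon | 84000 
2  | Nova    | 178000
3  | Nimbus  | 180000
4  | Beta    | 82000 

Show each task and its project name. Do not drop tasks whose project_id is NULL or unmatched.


LEFT JOIN keeps every row from tasks (the left table); where project_id has no match in projects, the project columns become NULL. Walk through each task:
  - task 1 (Review): project_id=1 -> matches Epsilon
  - task 2 (Design): project_id=1 -> matches Epsilon
  - task 3 (Train): project_id=1 -> matches Epsilon
  - task 4 (Deploy): project_id=3 -> matches Nimbus
  - task 5 (Document): project_id=NULL, no match -> kept with NULL
  - task 6 (Test): project_id=4 -> matches Beta
All 6 rows appear; 1 has NULL project.

SQL:
SELECT a.name, b.name AS project
FROM tasks a
LEFT JOIN projects b ON a.project_id = b.id

Result:
name     | project
---------+--------
Review   | Epsilon
Design   | Epsilon
Train    | Epsilon
Deploy   | Nimbus 
Document | NULL   
Test     | Beta   


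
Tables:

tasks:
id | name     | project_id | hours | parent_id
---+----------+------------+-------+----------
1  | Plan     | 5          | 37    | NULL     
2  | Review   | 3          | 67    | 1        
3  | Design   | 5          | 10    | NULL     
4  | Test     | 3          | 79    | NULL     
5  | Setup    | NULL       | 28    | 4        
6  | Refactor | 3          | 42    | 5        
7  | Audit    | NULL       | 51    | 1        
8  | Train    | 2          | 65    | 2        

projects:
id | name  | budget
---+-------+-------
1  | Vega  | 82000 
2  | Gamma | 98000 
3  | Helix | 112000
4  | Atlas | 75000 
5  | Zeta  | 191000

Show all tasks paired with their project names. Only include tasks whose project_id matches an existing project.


INNER JOIN keeps only tasks rows whose project_id matches an id in projects. Walk through each task:
  - task 1 (Plan): project_id=5 -> matches Zeta
  - task 2 (Review): project_id=3 -> matches Helix
  - task 3 (Design): project_id=5 -> matches Zeta
  - task 4 (Test): project_id=3 -> matches Helix
  - task 5 (Setup): project_id=NULL, no match -> dropped
  - task 6 (Refactor): project_id=3 -> matches Helix
  - task 7 (Audit): project_id=NULL, no match -> dropped
  - task 8 (Train): project_id=2 -> matches Gamma
So 2 of 8 rows are dropped.

SQL:
SELECT a.name, b.name AS project
FROM tasks a
INNER JOIN projects b ON a.project_id = b.id

Result:
name     | project
---------+--------
Plan     | Zeta   
Review   | Helix  
Design   | Zeta   
Test     | Helix  
Refactor | Helix  
Train    | Gamma  


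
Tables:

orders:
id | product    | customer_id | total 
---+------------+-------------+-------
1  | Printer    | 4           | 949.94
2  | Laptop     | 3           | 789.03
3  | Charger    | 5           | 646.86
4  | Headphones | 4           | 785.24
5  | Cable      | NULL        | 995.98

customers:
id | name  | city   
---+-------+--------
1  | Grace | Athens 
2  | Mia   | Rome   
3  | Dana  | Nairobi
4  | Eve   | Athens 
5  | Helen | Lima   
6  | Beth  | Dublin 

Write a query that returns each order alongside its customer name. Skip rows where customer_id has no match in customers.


INNER JOIN keeps only orders rows whose customer_id matches an id in customers. Walk through each order:
  - order 1 (Printer): customer_id=4 -> matches Eve
  - order 2 (Laptop): customer_id=3 -> matches Dana
  - order 3 (Charger): customer_id=5 -> matches Helen
  - order 4 (Headphones): customer_id=4 -> matches Eve
  - order 5 (Cable): customer_id=NULL, no match -> dropped
So 1 of 5 rows is dropped.

SQL:
SELECT a.product, b.name AS customer
FROM orders a
INNER JOIN customers b ON a.customer_id = b.id

Result:
product    | customer
-----------+---------
Printer    | Eve     
Laptop     | Dana    
Charger    | Helen   
Headphones | Eve     


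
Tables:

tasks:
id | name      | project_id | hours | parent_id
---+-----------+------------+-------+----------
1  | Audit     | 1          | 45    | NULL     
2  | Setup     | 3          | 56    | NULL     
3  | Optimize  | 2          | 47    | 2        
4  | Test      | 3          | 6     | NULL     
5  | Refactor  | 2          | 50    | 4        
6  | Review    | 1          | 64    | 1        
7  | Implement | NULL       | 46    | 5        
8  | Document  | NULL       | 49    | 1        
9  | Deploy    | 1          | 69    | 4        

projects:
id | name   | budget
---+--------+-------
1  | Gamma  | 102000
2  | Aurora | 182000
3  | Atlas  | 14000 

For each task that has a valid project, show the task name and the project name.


INNER JOIN keeps only tasks rows whose project_id matches an id in projects. Walk through each task:
  - task 1 (Audit): project_id=1 -> matches Gamma
  - task 2 (Setup): project_id=3 -> matches Atlas
  - task 3 (Optimize): project_id=2 -> matches Aurora
  - task 4 (Test): project_id=3 -> matches Atlas
  - task 5 (Refactor): project_id=2 -> matches Aurora
  - task 6 (Review): project_id=1 -> matches Gamma
  - task 7 (Implement): project_id=NULL, no match -> dropped
  - task 8 (Document): project_id=NULL, no match -> dropped
  - task 9 (Deploy): project_id=1 -> matches Gamma
So 2 of 9 rows are dropped.

SQL:
SELECT a.name, b.name AS project
FROM tasks a
INNER JOIN projects b ON a.project_id = b.id

Result:
name     | project
---------+--------
Audit    | Gamma  
Setup    | Atlas  
Optimize | Aurora 
Test     | Atlas  
Refactor | Aurora 
Review   | Gamma  
Deploy   | Gamma  


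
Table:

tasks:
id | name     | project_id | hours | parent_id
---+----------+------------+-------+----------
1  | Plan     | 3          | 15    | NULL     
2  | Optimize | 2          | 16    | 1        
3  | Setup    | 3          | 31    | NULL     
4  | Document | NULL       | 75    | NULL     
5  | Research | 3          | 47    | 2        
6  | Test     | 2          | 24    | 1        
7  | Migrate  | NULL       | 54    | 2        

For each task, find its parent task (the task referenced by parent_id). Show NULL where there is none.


This is a self-join: tasks is joined to a second copy of itself, matching each row's parent_id to another row's id. Use LEFT JOIN so rows with parent_id=NULL are kept.
  - task 1 (Plan): parent_id=NULL -> NULL
  - task 2 (Optimize): parent_id=1 -> Plan
  - task 3 (Setup): parent_id=NULL -> NULL
  - task 4 (Document): parent_id=NULL -> NULL
  - task 5 (Research): parent_id=2 -> Optimize
  - task 6 (Test): parent_id=1 -> Plan
  - task 7 (Migrate): parent_id=2 -> Optimize

SQL:
SELECT a.name AS item, b.name AS parent
FROM tasks a
LEFT JOIN tasks b ON a.parent_id = b.id

Result:
item     | parent  
---------+---------
Plan     | NULL    
Optimize | Plan    
Setup    | NULL    
Document | NULL    
Research | Optimize
Test     | Plan    
Migrate  | Optimize


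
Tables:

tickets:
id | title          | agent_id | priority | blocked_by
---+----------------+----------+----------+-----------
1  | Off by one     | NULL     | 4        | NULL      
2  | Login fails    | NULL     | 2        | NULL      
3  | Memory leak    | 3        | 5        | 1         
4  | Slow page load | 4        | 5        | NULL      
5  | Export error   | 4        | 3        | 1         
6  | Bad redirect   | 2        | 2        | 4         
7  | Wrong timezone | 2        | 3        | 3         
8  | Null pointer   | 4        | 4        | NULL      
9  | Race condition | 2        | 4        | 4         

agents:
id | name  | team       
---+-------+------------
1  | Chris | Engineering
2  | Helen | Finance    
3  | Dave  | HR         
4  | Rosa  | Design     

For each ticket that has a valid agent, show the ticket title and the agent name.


INNER JOIN keeps only tickets rows whose agent_id matches an id in agents. Walk through each ticket:
  - ticket 1 (Off by one): agent_id=NULL, no match -> dropped
  - ticket 2 (Login fails): agent_id=NULL, no match -> dropped
  - ticket 3 (Memory leak): agent_id=3 -> matches Dave
  - ticket 4 (Slow page load): agent_id=4 -> matches Rosa
  - ticket 5 (Export error): agent_id=4 -> matches Rosa
  - ticket 6 (Bad redirect): agent_id=2 -> matches Helen
  - ticket 7 (Wrong timezone): agent_id=2 -> matches Helen
  - ticket 8 (Null pointer): agent_id=4 -> matches Rosa
  - ticket 9 (Race condition): agent_id=2 -> matches Helen
So 2 of 9 rows are dropped.

SQL:
SELECT a.title, b.name AS agent
FROM tickets a
INNER JOIN agents b ON a.agent_id = b.id

Result:
title          | agent
---------------+------
Memory leak    | Dave 
Slow page load | Rosa 
Export error   | Rosa 
Bad redirect   | Helen
Wrong timezone | Helen
Null pointer   | Rosa 
Race condition | Helen


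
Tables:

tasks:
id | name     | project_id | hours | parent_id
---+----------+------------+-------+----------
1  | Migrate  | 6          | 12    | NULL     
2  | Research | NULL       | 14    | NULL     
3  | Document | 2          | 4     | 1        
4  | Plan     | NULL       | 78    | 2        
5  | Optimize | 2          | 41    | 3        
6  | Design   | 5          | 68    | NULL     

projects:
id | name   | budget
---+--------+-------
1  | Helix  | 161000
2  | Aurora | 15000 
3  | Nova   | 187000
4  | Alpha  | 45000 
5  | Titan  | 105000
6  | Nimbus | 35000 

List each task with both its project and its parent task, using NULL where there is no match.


Two LEFT JOINs from the same base table tasks: one to projects via project_id, one to tasks itself via parent_id. Both are LEFT so every task is preserved.
Match against projects:
  - task 1 (Migrate): project_id=6 -> matches Nimbus
  - task 2 (Research): project_id=NULL, no match -> kept with NULL
  - task 3 (Document): project_id=2 -> matches Aurora
  - task 4 (Plan): project_id=NULL, no match -> kept with NULL
  - task 5 (Optimize): project_id=2 -> matches Aurora
  - task 6 (Design): project_id=5 -> matches Titan
Match against tasks (self):
  - task 1 (Migrate): parent_id=NULL -> NULL
  - task 2 (Research): parent_id=NULL -> NULL
  - task 3 (Document): parent_id=1 -> Migrate
  - task 4 (Plan): parent_id=2 -> Research
  - task 5 (Optimize): parent_id=3 -> Document
  - task 6 (Design): parent_id=NULL -> NULL

SQL:
SELECT a.name, b.name AS project, c.name AS parent
FROM tasks a
LEFT JOIN projects b ON a.project_id = b.id
LEFT JOIN tasks c ON a.parent_id = c.id

Result:
name     | project | parent  
---------+---------+---------
Migrate  | Nimbus  | NULL    
Research | NULL    | NULL    
Document | Aurora  | Migrate 
Plan     | NULL    | Research
Optimize | Aurora  | Document
Design   | Titan   | NULL    


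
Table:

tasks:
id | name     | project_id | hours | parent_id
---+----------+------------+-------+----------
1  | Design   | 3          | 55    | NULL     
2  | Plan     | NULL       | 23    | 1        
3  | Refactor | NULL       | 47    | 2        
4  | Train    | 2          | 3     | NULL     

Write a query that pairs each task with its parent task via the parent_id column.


This is a self-join: tasks is joined to a second copy of itself, matching each row's parent_id to another row's id. Use LEFT JOIN so rows with parent_id=NULL are kept.
  - task 1 (Design): parent_id=NULL -> NULL
  - task 2 (Plan): parent_id=1 -> Design
  - task 3 (Refactor): parent_id=2 -> Plan
  - task 4 (Train): parent_id=NULL -> NULL

SQL:
SELECT a.name AS item, b.name AS parent
FROM tasks a
LEFT JOIN tasks b ON a.parent_id = b.id

Result:
item     | parent
---------+-------
Design   | NULL  
Plan     | Design
Refactor | Plan  
Train    | NULL  


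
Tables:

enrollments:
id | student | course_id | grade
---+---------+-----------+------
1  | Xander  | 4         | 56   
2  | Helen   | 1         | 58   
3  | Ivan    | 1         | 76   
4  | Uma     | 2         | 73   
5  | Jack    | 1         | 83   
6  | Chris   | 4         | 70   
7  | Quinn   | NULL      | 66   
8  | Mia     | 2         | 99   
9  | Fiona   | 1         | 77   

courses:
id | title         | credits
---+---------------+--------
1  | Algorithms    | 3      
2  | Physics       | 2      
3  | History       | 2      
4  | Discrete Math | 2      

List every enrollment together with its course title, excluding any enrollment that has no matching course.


INNER JOIN keeps only enrollments rows whose course_id matches an id in courses. Walk through each enrollment:
  - enrollment 1 (Xander): course_id=4 -> matches Discrete Math
  - enrollment 2 (Helen): course_id=1 -> matches Algorithms
  - enrollment 3 (Ivan): course_id=1 -> matches Algorithms
  - enrollment 4 (Uma): course_id=2 -> matches Physics
  - enrollment 5 (Jack): course_id=1 -> matches Algorithms
  - enrollment 6 (Chris): course_id=4 -> matches Discrete Math
  - enrollment 7 (Quinn): course_id=NULL, no match -> dropped
  - enrollment 8 (Mia): course_id=2 -> matches Physics
  - enrollment 9 (Fiona): course_id=1 -> matches Algorithms
So 1 of 9 rows is dropped.

SQL:
SELECT a.student, b.title AS course
FROM enrollments a
INNER JOIN courses b ON a.course_id = b.id

Result:
student | course       
--------+--------------
Xander  | Discrete Math
Helen   | Algorithms   
Ivan    | Algorithms   
Uma     | Physics      
Jack    | Algorithms   
Chris   | Discrete Math
Mia     | Physics      
Fiona   | Algorithms   


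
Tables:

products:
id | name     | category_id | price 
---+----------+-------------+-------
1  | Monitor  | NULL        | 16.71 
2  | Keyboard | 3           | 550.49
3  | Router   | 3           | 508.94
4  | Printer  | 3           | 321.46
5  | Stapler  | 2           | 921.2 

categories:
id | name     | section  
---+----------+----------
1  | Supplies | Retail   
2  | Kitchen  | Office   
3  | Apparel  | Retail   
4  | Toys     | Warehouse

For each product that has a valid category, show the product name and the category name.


INNER JOIN keeps only products rows whose category_id matches an id in categories. Walk through each product:
  - product 1 (Monitor): category_id=NULL, no match -> dropped
  - product 2 (Keyboard): category_id=3 -> matches Apparel
  - product 3 (Router): category_id=3 -> matches Apparel
  - product 4 (Printer): category_id=3 -> matches Apparel
  - product 5 (Stapler): category_id=2 -> matches Kitchen
So 1 of 5 rows is dropped.

SQL:
SELECT a.name, b.name AS category
FROM products a
INNER JOIN categories b ON a.category_id = b.id

Result:
name     | category
---------+---------
Keyboard | Apparel 
Router   | Apparel 
Printer  | Apparel 
Stapler  | Kitchen 


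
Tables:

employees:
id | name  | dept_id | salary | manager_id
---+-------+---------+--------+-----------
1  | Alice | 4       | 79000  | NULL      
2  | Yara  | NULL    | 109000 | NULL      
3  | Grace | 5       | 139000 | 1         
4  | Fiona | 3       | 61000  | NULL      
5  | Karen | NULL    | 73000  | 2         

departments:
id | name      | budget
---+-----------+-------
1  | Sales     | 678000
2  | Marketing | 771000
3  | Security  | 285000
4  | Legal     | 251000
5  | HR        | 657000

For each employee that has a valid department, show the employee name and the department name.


INNER JOIN keeps only employees rows whose dept_id matches an id in departments. Walk through each employee:
  - employee 1 (Alice): dept_id=4 -> matches Legal
  - employee 2 (Yara): dept_id=NULL, no match -> dropped
  - employee 3 (Grace): dept_id=5 -> matches HR
  - employee 4 (Fiona): dept_id=3 -> matches Security
  - employee 5 (Karen): dept_id=NULL, no match -> dropped
So 2 of 5 rows are dropped.

SQL:
SELECT a.name, b.name AS department
FROM employees a
INNER JOIN departments b ON a.dept_id = b.id

Result:
name  | department
------+-----------
Alice | Legal     
Grace | HR        
Fiona | Security  


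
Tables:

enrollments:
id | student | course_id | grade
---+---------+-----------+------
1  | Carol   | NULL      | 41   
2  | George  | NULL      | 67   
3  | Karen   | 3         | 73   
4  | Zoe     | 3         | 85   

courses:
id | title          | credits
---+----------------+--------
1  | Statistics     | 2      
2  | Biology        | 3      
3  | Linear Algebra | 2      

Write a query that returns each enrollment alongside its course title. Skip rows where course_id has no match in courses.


INNER JOIN keeps only enrollments rows whose course_id matches an id in courses. Walk through each enrollment:
  - enrollment 1 (Carol): course_id=NULL, no match -> dropped
  - enrollment 2 (George): course_id=NULL, no match -> dropped
  - enrollment 3 (Karen): course_id=3 -> matches Linear Algebra
  - enrollment 4 (Zoe): course_id=3 -> matches Linear Algebra
So 2 of 4 rows are dropped.

SQL:
SELECT a.student, b.title AS course
FROM enrollments a
INNER JOIN courses b ON a.course_id = b.id

Result:
student | course        
--------+---------------
Karen   | Linear Algebra
Zoe     | Linear Algebra


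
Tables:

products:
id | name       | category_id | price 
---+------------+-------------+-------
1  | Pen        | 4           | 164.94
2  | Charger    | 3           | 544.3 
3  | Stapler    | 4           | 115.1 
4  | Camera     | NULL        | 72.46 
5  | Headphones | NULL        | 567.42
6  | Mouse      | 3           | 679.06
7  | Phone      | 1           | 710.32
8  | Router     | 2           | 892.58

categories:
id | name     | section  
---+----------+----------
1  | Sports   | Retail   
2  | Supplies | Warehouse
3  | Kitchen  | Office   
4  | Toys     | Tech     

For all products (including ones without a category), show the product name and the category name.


LEFT JOIN keeps every row from products (the left table); where category_id has no match in categories, the category columns become NULL. Walk through each product:
  - product 1 (Pen): category_id=4 -> matches Toys
  - product 2 (Charger): category_id=3 -> matches Kitchen
  - product 3 (Stapler): category_id=4 -> matches Toys
  - product 4 (Camera): category_id=NULL, no match -> kept with NULL
  - product 5 (Headphones): category_id=NULL, no match -> kept with NULL
  - product 6 (Mouse): category_id=3 -> matches Kitchen
  - product 7 (Phone): category_id=1 -> matches Sports
  - product 8 (Router): category_id=2 -> matches Supplies
All 8 rows appear; 2 have NULL category.

SQL:
SELECT a.name, b.name AS category
FROM products a
LEFT JOIN categories b ON a.category_id = b.id

Result:
name       | category
-----------+---------
Pen        | Toys    
Charger    | Kitchen 
Stapler    | Toys    
Camera     | NULL    
Headphones | NULL    
Mouse      | Kitchen 
Phone      | Sports  
Router     | Supplies


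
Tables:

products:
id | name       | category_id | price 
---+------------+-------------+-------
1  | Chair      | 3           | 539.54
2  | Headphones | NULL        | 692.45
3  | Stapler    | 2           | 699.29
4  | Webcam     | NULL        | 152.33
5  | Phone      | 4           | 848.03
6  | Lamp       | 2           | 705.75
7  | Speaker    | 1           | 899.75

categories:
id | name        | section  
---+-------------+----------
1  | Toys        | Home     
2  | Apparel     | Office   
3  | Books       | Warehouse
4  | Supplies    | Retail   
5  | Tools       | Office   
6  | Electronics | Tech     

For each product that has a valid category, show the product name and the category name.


INNER JOIN keeps only products rows whose category_id matches an id in categories. Walk through each product:
  - product 1 (Chair): category_id=3 -> matches Books
  - product 2 (Headphones): category_id=NULL, no match -> dropped
  - product 3 (Stapler): category_id=2 -> matches Apparel
  - product 4 (Webcam): category_id=NULL, no match -> dropped
  - product 5 (Phone): category_id=4 -> matches Supplies
  - product 6 (Lamp): category_id=2 -> matches Apparel
  - product 7 (Speaker): category_id=1 -> matches Toys
So 2 of 7 rows are dropped.

SQL:
SELECT a.name, b.name AS category
FROM products a
INNER JOIN categories b ON a.category_id = b.id

Result:
name    | category
--------+---------
Chair   | Books   
Stapler | Apparel 
Phone   | Supplies
Lamp    | Apparel 
Speaker | Toys    


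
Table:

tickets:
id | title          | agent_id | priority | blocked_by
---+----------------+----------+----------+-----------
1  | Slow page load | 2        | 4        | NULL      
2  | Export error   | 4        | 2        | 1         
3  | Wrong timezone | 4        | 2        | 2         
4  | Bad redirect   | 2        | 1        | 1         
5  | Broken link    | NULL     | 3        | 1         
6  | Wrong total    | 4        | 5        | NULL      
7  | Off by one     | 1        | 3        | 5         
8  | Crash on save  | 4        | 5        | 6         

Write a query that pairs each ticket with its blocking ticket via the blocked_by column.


This is a self-join: tickets is joined to a second copy of itself, matching each row's blocked_by to another row's id. Use LEFT JOIN so rows with blocked_by=NULL are kept.
  - ticket 1 (Slow page load): blocked_by=NULL -> NULL
  - ticket 2 (Export error): blocked_by=1 -> Slow page load
  - ticket 3 (Wrong timezone): blocked_by=2 -> Export error
  - ticket 4 (Bad redirect): blocked_by=1 -> Slow page load
  - ticket 5 (Broken link): blocked_by=1 -> Slow page load
  - ticket 6 (Wrong total): blocked_by=NULL -> NULL
  - ticket 7 (Off by one): blocked_by=5 -> Broken link
  - ticket 8 (Crash on save): blocked_by=6 -> Wrong total

SQL:
SELECT a.title AS item, b.title AS blocked_by
FROM tickets a
LEFT JOIN tickets b ON a.blocked_by = b.id

Result:
item           | blocked_by    
---------------+---------------
Slow page load | NULL          
Export error   | Slow page load
Wrong timezone | Export error  
Bad redirect   | Slow page load
Broken link    | Slow page load
Wrong total    | NULL          
Off by one     | Broken link   
Crash on save  | Wrong total   


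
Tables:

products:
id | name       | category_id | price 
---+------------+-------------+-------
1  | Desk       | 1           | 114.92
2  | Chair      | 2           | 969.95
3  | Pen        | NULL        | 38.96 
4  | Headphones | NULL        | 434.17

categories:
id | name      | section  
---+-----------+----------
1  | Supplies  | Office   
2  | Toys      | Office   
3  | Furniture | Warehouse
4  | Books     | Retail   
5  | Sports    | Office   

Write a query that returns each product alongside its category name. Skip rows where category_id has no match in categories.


INNER JOIN keeps only products rows whose category_id matches an id in categories. Walk through each product:
  - product 1 (Desk): category_id=1 -> matches Supplies
  - product 2 (Chair): category_id=2 -> matches Toys
  - product 3 (Pen): category_id=NULL, no match -> dropped
  - product 4 (Headphones): category_id=NULL, no match -> dropped
So 2 of 4 rows are dropped.

SQL:
SELECT a.name, b.name AS category
FROM products a
INNER JOIN categories b ON a.category_id = b.id

Result:
name  | category
------+---------
Desk  | Supplies
Chair | Toys    


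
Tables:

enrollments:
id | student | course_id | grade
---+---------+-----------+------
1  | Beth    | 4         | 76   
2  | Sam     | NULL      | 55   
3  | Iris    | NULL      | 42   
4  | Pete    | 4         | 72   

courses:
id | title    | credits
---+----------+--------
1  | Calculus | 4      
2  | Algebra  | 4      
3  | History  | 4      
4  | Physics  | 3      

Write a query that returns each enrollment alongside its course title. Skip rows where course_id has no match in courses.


INNER JOIN keeps only enrollments rows whose course_id matches an id in courses. Walk through each enrollment:
  - enrollment 1 (Beth): course_id=4 -> matches Physics
  - enrollment 2 (Sam): course_id=NULL, no match -> dropped
  - enrollment 3 (Iris): course_id=NULL, no match -> dropped
  - enrollment 4 (Pete): course_id=4 -> matches Physics
So 2 of 4 rows are dropped.

SQL:
SELECT a.student, b.title AS course
FROM enrollments a
INNER JOIN courses b ON a.course_id = b.id

Result:
student | course 
--------+--------
Beth    | Physics
Pete    | Physics
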